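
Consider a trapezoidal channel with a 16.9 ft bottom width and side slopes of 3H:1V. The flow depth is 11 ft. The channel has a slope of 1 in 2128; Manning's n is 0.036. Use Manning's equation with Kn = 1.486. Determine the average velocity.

With bottom width b = 16.9 ft and side slope z = 3: A = (b + zy)y = (16.9 + 3×11)×11 = 548.9 ft²; P = b + 2y√(1+z²) = 16.9 + 2×11×3.162 = 86.47 ft.
Hydraulic radius R = A/P = 548.9/86.47 = 6.348 ft.
From Manning's equation, V = (1.486/n) R^(2/3) S^(1/2) = (1.486/0.036) × 6.348^(2/3) × 0.0004699^(1/2) = 3.07 ft/s.

V = 3.07 ft/s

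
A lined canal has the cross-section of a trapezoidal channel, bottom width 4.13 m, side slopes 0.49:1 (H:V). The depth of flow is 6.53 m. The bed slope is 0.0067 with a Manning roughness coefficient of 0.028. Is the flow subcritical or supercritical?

With bottom width b = 4.13 m and side slope z = 0.49: A = (b + zy)y = (4.13 + 0.49×6.53)×6.53 = 47.86 m²; P = b + 2y√(1+z²) = 4.13 + 2×6.53×1.114 = 18.67 m.
Hydraulic radius R = A/P = 47.86/18.67 = 2.563 m.
V = (1/n) R^(2/3) √S = (1/0.028) × 2.563^(2/3) × √0.0067 = 5.475 m/s. Hydraulic depth D_h = A/T = 47.86/10.53 = 4.546 m.
Froude number Fr = V/√(g·D_h) = 5.475/√(9.81×4.546) = 0.82, which is less than 1, so the flow is subcritical.

subcritical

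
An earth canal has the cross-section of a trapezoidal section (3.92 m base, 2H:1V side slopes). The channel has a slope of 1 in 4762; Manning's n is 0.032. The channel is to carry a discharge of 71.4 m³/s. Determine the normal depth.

Manning's equation rearranged: A R^(2/3) = nQ / (1·√S) = 0.032 × 71.4 / (√0.00021) = 157.7.
At y = 6.48 m: A R^(2/3) = 243.7 — over.
At y = 5.38 m: A R^(2/3) = 157.7 — matches.

y_n = 5.38 m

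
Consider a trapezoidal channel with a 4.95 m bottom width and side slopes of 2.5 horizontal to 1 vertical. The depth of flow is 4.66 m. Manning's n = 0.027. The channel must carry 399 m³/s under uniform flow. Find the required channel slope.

With bottom width b = 4.95 m and side slope z = 2.5: A = (b + zy)y = (4.95 + 2.5×4.66)×4.66 = 77.36 m²; P = b + 2y√(1+z²) = 4.95 + 2×4.66×2.693 = 30.04 m.
Hydraulic radius R = A/P = 77.36/30.04 = 2.575 m.
From Manning's equation, S = [nQ / (1 A R^(2/3))]² = [0.027 × 399 / (1 × 77.36 × 2.575^(2/3))]² = 0.0055.

S = 0.0055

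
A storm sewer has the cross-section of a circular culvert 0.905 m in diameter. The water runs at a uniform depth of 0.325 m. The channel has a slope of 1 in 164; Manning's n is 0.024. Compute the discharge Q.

For a circular section of diameter D = 0.905 m at depth y = 0.325 m, the central angle is θ = 2 arccos(1 − 2y/D) = 2.57 rad. Then A = (D²/8)(θ − sin θ) = 0.2078 m² and P = Dθ/2 = 1.163 m.
Hydraulic radius R = A/P = 0.2078/1.163 = 0.1787 m.
Manning's equation: Q = (1/n) A R^(2/3) S^(1/2) = (1/0.024) × 0.2078 × 0.1787^(2/3) × 0.006098^(1/2) = 0.214 m³/s.

Q = 0.214 m³/s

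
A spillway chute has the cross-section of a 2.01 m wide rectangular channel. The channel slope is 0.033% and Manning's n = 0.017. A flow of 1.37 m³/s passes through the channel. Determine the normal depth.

Manning's equation rearranged: A R^(2/3) = nQ / (1·√S) = 0.017 × 1.37 / (√0.00033) = 1.282.
Try y = 1.17 m: A R^(2/3) = 1.561 — too large.
Try y = 0.798 m: A R^(2/3) = 0.9346 — too small.
Try y = 1.01 m: A R^(2/3) = 1.285 — matches.

y_n = 1.01 m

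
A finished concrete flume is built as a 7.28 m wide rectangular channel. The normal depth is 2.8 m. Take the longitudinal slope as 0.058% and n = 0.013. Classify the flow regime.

Flow area A = b·y = 7.28 × 2.8 = 20.38 m². Wetted perimeter P = b + 2y = 7.28 + 2×2.8 = 12.88 m.
Hydraulic radius R = A/P = 20.38/12.88 = 1.583 m.
V = (1/n) R^(2/3) √S = (1/0.013) × 1.583^(2/3) × √0.00058 = 2.516 m/s. Hydraulic depth D_h = A/T = 20.38/7.28 = 2.8 m.
Froude number Fr = V/√(g·D_h) = 2.516/√(9.81×2.8) = 0.48, which is less than 1, so the flow is subcritical.

subcritical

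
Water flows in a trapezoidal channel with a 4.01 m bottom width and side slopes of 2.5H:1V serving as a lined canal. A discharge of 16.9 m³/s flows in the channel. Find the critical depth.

At critical depth, Q² T / (g A³) = 1, i.e. A³/T = Q²/g = 16.9²/9.81 = 29.11.
Trying y = 0.777 m: A³/T = 12.53 — short.
Trying y = 1.22 m: A³/T = 63.2 — over.
Trying y = 0.986 m: A³/T = 29.11 — ≈ 29.11.

y_c = 0.986 m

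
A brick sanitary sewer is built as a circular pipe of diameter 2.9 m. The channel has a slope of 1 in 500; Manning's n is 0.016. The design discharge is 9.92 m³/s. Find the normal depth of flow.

Manning's equation rearranged: A R^(2/3) = nQ / (1·√S) = 0.016 × 9.92 / (√0.002) = 3.549.
At y = 1.47 m: A R^(2/3) = 2.728 — short.
At y = 1.73 m: A R^(2/3) = 3.55 — close enough.

y_n = 1.73 m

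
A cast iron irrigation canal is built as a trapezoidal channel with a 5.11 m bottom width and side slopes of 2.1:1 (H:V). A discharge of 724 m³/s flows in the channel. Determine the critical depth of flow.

y_c = 6.43 m

At critical depth, Q² T / (g A³) = 1, i.e. A³/T = Q²/g = 724²/9.81 = 53430.
At y = 4.4 m: A³/T = 10670 — short.
At y = 7.02 m: A³/T = 78240 — over.
At y = 6.43 m: A³/T = 53380 — close enough.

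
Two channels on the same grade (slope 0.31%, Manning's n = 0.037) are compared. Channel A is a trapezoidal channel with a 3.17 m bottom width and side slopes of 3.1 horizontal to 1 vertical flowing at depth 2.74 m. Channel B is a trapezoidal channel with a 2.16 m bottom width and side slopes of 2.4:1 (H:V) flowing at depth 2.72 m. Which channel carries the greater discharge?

Channel A: With bottom width b = 3.17 m and side slope z = 3.1: A = (b + zy)y = (3.17 + 3.1×2.74)×2.74 = 31.96 m²; P = b + 2y√(1+z²) = 3.17 + 2×2.74×3.257 = 21.02 m. Hydraulic radius R = A/P = 31.96/21.02 = 1.52 m. Q_A = (1/0.037)·31.96·1.52^(2/3)·√0.0031 = 63.59 m³/s.
Channel B: With bottom width b = 2.16 m and side slope z = 2.4: A = (b + zy)y = (2.16 + 2.4×2.72)×2.72 = 23.63 m²; P = b + 2y√(1+z²) = 2.16 + 2×2.72×2.6 = 16.3 m. Hydraulic radius R = A/P = 23.63/16.3 = 1.449 m. Q_B = (1/0.037)·23.63·1.449^(2/3)·√0.0031 = 45.54 m³/s.
Q_A = 63.59 m³/s vs Q_B = 45.54 m³/s, so channel A carries more.

channel A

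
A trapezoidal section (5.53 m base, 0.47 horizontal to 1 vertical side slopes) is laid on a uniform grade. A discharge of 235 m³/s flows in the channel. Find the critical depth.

y_c = 4.91 m

At critical depth, Q² T / (g A³) = 1, i.e. A³/T = Q²/g = 235²/9.81 = 5629.
At y = 5.86 m: A³/T = 10360 — high.
At y = 3.66 m: A³/T = 2083 — low.
At y = 4.91 m: A³/T = 5617 — ≈ 5629.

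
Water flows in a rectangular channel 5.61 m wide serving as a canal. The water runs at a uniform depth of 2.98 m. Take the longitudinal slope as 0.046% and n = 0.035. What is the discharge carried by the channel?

Flow area A = b·y = 5.61 × 2.98 = 16.72 m². Wetted perimeter P = b + 2y = 5.61 + 2×2.98 = 11.57 m.
Hydraulic radius R = A/P = 16.72/11.57 = 1.445 m.
Manning's equation: Q = (1/n) A R^(2/3) S^(1/2) = (1/0.035) × 16.72 × 1.445^(2/3) × 0.00046^(1/2) = 13.1 m³/s.

Q = 13.1 m³/s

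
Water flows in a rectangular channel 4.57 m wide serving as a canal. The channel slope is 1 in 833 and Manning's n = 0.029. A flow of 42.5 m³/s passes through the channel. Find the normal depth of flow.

Manning's equation rearranged: A R^(2/3) = nQ / (1·√S) = 0.029 × 42.5 / (√0.0012) = 35.57.
Trying y = 6.51 m: A R^(2/3) = 42.23 — over.
Trying y = 4.72 m: A R^(2/3) = 28.76 — short.
Trying y = 5.63 m: A R^(2/3) = 35.57 — close enough.

y_n = 5.63 m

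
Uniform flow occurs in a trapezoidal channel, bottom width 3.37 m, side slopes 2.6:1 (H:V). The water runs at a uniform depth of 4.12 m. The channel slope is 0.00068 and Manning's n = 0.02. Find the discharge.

Q = 128 m³/s

With bottom width b = 3.37 m and side slope z = 2.6: A = (b + zy)y = (3.37 + 2.6×4.12)×4.12 = 58.02 m²; P = b + 2y√(1+z²) = 3.37 + 2×4.12×2.786 = 26.32 m.
Hydraulic radius R = A/P = 58.02/26.32 = 2.204 m.
Manning's equation: Q = (1/n) A R^(2/3) S^(1/2) = (1/0.02) × 58.02 × 2.204^(2/3) × 0.00068^(1/2) = 128 m³/s.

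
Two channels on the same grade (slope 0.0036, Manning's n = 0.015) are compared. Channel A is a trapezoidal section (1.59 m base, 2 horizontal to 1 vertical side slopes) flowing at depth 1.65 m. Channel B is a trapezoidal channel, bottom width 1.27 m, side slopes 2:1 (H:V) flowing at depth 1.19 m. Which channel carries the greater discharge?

Channel A: With bottom width b = 1.59 m and side slope z = 2: A = (b + zy)y = (1.59 + 2×1.65)×1.65 = 8.068 m²; P = b + 2y√(1+z²) = 1.59 + 2×1.65×2.236 = 8.969 m. Hydraulic radius R = A/P = 8.068/8.969 = 0.8996 m. Q_A = (1/0.015)·8.068·0.8996^(2/3)·√0.0036 = 30.08 m³/s.
Channel B: With bottom width b = 1.27 m and side slope z = 2: A = (b + zy)y = (1.27 + 2×1.19)×1.19 = 4.343 m²; P = b + 2y√(1+z²) = 1.27 + 2×1.19×2.236 = 6.592 m. Hydraulic radius R = A/P = 4.343/6.592 = 0.6589 m. Q_B = (1/0.015)·4.343·0.6589^(2/3)·√0.0036 = 13.16 m³/s.
Q_A = 30.08 m³/s vs Q_B = 13.16 m³/s, so channel A carries more.

channel A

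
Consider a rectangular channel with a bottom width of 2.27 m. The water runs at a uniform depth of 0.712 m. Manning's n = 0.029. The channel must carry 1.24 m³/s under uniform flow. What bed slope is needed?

Flow area A = b·y = 2.27 × 0.712 = 1.616 m². Wetted perimeter P = b + 2y = 2.27 + 2×0.712 = 3.694 m.
Hydraulic radius R = A/P = 1.616/3.694 = 0.4375 m.
From Manning's equation, S = [nQ / (1 A R^(2/3))]² = [0.029 × 1.24 / (1 × 1.616 × 0.4375^(2/3))]² = 0.00149.

S = 0.00149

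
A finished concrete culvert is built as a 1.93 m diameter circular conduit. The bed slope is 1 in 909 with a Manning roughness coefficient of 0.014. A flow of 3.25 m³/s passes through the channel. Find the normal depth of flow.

y_n = 1.26 m

Manning's equation rearranged: A R^(2/3) = nQ / (1·√S) = 0.014 × 3.25 / (√0.0011) = 1.372.
Try y = 1.59 m: A R^(2/3) = 1.808 — high.
Try y = 0.873 m: A R^(2/3) = 0.7565 — low.
Try y = 1.26 m: A R^(2/3) = 1.37 — matches.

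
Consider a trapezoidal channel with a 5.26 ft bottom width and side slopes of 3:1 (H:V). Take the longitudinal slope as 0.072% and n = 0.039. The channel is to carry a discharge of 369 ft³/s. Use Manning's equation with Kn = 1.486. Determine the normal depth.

y_n = 6.44 ft

Manning's equation rearranged: A R^(2/3) = nQ / (1.486·√S) = 0.039 × 369 / (1.486 × √0.00072) = 360.9.
At y = 7.55 ft: A R^(2/3) = 528.8 — high.
At y = 4.61 ft: A R^(2/3) = 164.6 — low.
At y = 6.44 ft: A R^(2/3) = 360.9 — ≈ 360.9.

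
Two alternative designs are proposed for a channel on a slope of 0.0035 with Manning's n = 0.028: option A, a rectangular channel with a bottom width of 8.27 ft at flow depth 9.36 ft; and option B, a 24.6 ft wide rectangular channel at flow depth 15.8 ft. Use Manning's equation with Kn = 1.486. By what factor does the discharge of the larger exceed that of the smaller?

9.03

Channel A: Flow area A = b·y = 8.27 × 9.36 = 77.41 ft². Wetted perimeter P = b + 2y = 8.27 + 2×9.36 = 26.99 ft. Hydraulic radius R = A/P = 77.41/26.99 = 2.868 ft. Q_A = (1.486/0.028)·77.41·2.868^(2/3)·√0.0035 = 490.6 ft³/s.
Channel B: Flow area A = b·y = 24.6 × 15.8 = 388.7 ft². Wetted perimeter P = b + 2y = 24.6 + 2×15.8 = 56.2 ft. Hydraulic radius R = A/P = 388.7/56.2 = 6.916 ft. Q_B = (1.486/0.028)·388.7·6.916^(2/3)·√0.0035 = 4430 ft³/s.
The larger discharge is 4430 ft³/s and the smaller is 490.6 ft³/s; the ratio is 9.03.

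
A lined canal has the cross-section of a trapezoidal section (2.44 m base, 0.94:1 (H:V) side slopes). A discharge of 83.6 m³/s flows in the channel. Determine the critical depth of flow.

y_c = 3.31 m

At critical depth, Q² T / (g A³) = 1, i.e. A³/T = Q²/g = 83.6²/9.81 = 712.4.
Try y = 4.03 m: A³/T = 1579 — high.
Try y = 2.83 m: A³/T = 387.5 — low.
Try y = 3.31 m: A³/T = 716.2 — matches.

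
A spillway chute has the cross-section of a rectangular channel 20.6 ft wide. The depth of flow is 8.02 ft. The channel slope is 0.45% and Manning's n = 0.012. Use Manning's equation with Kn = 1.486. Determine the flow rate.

Flow area A = b·y = 20.6 × 8.02 = 165.2 ft². Wetted perimeter P = b + 2y = 20.6 + 2×8.02 = 36.64 ft.
Hydraulic radius R = A/P = 165.2/36.64 = 4.509 ft.
Manning's equation: Q = (1.486/n) A R^(2/3) S^(1/2) = (1.486/0.012) × 165.2 × 4.509^(2/3) × 0.0045^(1/2) = 3750 ft³/s.

Q = 3750 ft³/s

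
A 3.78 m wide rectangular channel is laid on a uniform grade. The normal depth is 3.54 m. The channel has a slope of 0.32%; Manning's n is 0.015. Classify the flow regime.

subcritical

Flow area A = b·y = 3.78 × 3.54 = 13.38 m². Wetted perimeter P = b + 2y = 3.78 + 2×3.54 = 10.86 m.
Hydraulic radius R = A/P = 13.38/10.86 = 1.232 m.
V = (1/n) R^(2/3) √S = (1/0.015) × 1.232^(2/3) × √0.0032 = 4.334 m/s. Hydraulic depth D_h = A/T = 13.38/3.78 = 3.54 m.
Froude number Fr = V/√(g·D_h) = 4.334/√(9.81×3.54) = 0.736, which is less than 1, so the flow is subcritical.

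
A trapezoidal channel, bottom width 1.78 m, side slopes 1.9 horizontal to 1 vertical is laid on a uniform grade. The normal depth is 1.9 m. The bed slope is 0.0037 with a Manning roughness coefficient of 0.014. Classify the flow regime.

supercritical

With bottom width b = 1.78 m and side slope z = 1.9: A = (b + zy)y = (1.78 + 1.9×1.9)×1.9 = 10.24 m²; P = b + 2y√(1+z²) = 1.78 + 2×1.9×2.147 = 9.939 m.
Hydraulic radius R = A/P = 10.24/9.939 = 1.03 m.
V = (1/n) R^(2/3) √S = (1/0.014) × 1.03^(2/3) × √0.0037 = 4.432 m/s. Hydraulic depth D_h = A/T = 10.24/9 = 1.138 m.
Froude number Fr = V/√(g·D_h) = 4.432/√(9.81×1.138) = 1.33, which is greater than 1, so the flow is supercritical.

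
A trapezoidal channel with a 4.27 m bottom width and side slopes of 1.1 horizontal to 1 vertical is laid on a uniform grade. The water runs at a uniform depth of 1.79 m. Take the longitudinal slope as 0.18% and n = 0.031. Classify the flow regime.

subcritical

With bottom width b = 4.27 m and side slope z = 1.1: A = (b + zy)y = (4.27 + 1.1×1.79)×1.79 = 11.17 m²; P = b + 2y√(1+z²) = 4.27 + 2×1.79×1.487 = 9.592 m.
Hydraulic radius R = A/P = 11.17/9.592 = 1.164 m.
V = (1/n) R^(2/3) √S = (1/0.031) × 1.164^(2/3) × √0.0018 = 1.515 m/s. Hydraulic depth D_h = A/T = 11.17/8.208 = 1.361 m.
Froude number Fr = V/√(g·D_h) = 1.515/√(9.81×1.361) = 0.415, which is less than 1, so the flow is subcritical.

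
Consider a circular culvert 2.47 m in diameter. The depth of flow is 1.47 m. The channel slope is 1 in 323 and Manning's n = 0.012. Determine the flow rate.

Q = 10.7 m³/s

For a circular section of diameter D = 2.47 m at depth y = 1.47 m, the central angle is θ = 2 arccos(1 − 2y/D) = 3.524 rad. Then A = (D²/8)(θ − sin θ) = 2.973 m² and P = Dθ/2 = 4.353 m.
Hydraulic radius R = A/P = 2.973/4.353 = 0.683 m.
Manning's equation: Q = (1/n) A R^(2/3) S^(1/2) = (1/0.012) × 2.973 × 0.683^(2/3) × 0.003096^(1/2) = 10.7 m³/s.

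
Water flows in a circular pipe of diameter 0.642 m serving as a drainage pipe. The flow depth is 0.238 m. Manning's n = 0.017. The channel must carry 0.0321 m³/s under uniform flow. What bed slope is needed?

S = 0.00038

For a circular section of diameter D = 0.642 m at depth y = 0.238 m, the central angle is θ = 2 arccos(1 − 2y/D) = 2.619 rad. Then A = (D²/8)(θ − sin θ) = 0.1092 m² and P = Dθ/2 = 0.8405 m.
Hydraulic radius R = A/P = 0.1092/0.8405 = 0.1299 m.
From Manning's equation, S = [nQ / (1 A R^(2/3))]² = [0.017 × 0.0321 / (1 × 0.1092 × 0.1299^(2/3))]² = 0.00038.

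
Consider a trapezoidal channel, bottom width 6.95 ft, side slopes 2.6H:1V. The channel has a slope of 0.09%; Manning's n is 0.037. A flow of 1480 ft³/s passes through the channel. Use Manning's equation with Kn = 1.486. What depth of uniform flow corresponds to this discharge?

y_n = 10.9 ft

Manning's equation rearranged: A R^(2/3) = nQ / (1.486·√S) = 0.037 × 1480 / (1.486 × √0.0009) = 1228.
Try y = 8.77 ft: A R^(2/3) = 729.5 — too small.
Try y = 13.2 ft: A R^(2/3) = 1949 — too large.
Try y = 10.9 ft: A R^(2/3) = 1225 — close enough.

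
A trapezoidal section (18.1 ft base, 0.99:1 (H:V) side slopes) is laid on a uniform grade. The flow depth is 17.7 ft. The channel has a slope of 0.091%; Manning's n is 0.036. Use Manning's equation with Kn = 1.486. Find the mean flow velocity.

With bottom width b = 18.1 ft and side slope z = 0.99: A = (b + zy)y = (18.1 + 0.99×17.7)×17.7 = 630.5 ft²; P = b + 2y√(1+z²) = 18.1 + 2×17.7×1.407 = 67.91 ft.
Hydraulic radius R = A/P = 630.5/67.91 = 9.284 ft.
From Manning's equation, V = (1.486/n) R^(2/3) S^(1/2) = (1.486/0.036) × 9.284^(2/3) × 0.00091^(1/2) = 5.5 ft/s.

V = 5.5 ft/s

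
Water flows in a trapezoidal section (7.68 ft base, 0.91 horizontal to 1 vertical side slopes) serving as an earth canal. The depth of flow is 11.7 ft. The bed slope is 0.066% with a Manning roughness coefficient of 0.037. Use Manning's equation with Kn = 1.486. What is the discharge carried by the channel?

Q = 685 ft³/s

With bottom width b = 7.68 ft and side slope z = 0.91: A = (b + zy)y = (7.68 + 0.91×11.7)×11.7 = 214.4 ft²; P = b + 2y√(1+z²) = 7.68 + 2×11.7×1.352 = 39.32 ft.
Hydraulic radius R = A/P = 214.4/39.32 = 5.454 ft.
Manning's equation: Q = (1.486/n) A R^(2/3) S^(1/2) = (1.486/0.037) × 214.4 × 5.454^(2/3) × 0.00066^(1/2) = 685 ft³/s.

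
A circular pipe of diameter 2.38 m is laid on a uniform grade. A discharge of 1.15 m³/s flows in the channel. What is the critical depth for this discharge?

y_c = 0.477 m

At critical depth, Q² T / (g A³) = 1, i.e. A³/T = Q²/g = 1.15²/9.81 = 0.1348.
Trying y = 0.565 m: A³/T = 0.2609 — over.
Trying y = 0.477 m: A³/T = 0.1346 — matches.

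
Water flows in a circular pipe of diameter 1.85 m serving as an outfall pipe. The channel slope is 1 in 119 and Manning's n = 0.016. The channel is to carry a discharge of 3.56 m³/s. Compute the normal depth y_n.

Manning's equation rearranged: A R^(2/3) = nQ / (1·√S) = 0.016 × 3.56 / (√0.008403) = 0.6214.
Trying y = 0.66 m: A R^(2/3) = 0.4382 — short.
Trying y = 0.902 m: A R^(2/3) = 0.77 — over.
Trying y = 0.798 m: A R^(2/3) = 0.621 — matches.

y_n = 0.798 m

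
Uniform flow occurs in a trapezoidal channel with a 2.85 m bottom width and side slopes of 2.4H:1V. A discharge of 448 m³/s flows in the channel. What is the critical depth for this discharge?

At critical depth, Q² T / (g A³) = 1, i.e. A³/T = Q²/g = 448²/9.81 = 20460.
At y = 4.23 m: A³/T = 7185 — low.
At y = 6.72 m: A³/T = 59090 — high.
At y = 5.33 m: A³/T = 20380 — close enough.

y_c = 5.33 m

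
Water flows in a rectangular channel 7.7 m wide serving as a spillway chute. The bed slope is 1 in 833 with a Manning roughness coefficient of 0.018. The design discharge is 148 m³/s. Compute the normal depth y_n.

y_n = 5.73 m

Manning's equation rearranged: A R^(2/3) = nQ / (1·√S) = 0.018 × 148 / (√0.0012) = 76.89.
Trying y = 6.33 m: A R^(2/3) = 87.22 — high.
Trying y = 4.44 m: A R^(2/3) = 55.39 — low.
Trying y = 5.73 m: A R^(2/3) = 76.94 — matches.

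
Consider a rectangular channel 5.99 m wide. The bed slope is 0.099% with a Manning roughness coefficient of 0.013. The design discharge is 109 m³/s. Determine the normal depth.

Manning's equation rearranged: A R^(2/3) = nQ / (1·√S) = 0.013 × 109 / (√0.00099) = 45.04.
At y = 5.89 m: A R^(2/3) = 55.73 — over.
At y = 4.96 m: A R^(2/3) = 45.05 — close enough.

y_n = 4.96 m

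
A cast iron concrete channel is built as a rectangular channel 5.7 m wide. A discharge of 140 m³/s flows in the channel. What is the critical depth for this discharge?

For a rectangular channel, critical depth y_c = (q²/g)^(1/3) where q = Q/b = 140/5.7 = 24.56 m²/s.
So y_c = (24.56²/9.81)^(1/3) = 3.95 m.

y_c = 3.95 m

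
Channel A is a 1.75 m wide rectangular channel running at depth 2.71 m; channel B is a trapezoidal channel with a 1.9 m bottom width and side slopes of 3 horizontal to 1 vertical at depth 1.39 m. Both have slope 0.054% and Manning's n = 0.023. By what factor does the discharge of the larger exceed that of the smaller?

2

Channel A: Flow area A = b·y = 1.75 × 2.71 = 4.742 m². Wetted perimeter P = b + 2y = 1.75 + 2×2.71 = 7.17 m. Hydraulic radius R = A/P = 4.742/7.17 = 0.6614 m. Q_A = (1/0.023)·4.742·0.6614^(2/3)·√0.00054 = 3.637 m³/s.
Channel B: With bottom width b = 1.9 m and side slope z = 3: A = (b + zy)y = (1.9 + 3×1.39)×1.39 = 8.437 m²; P = b + 2y√(1+z²) = 1.9 + 2×1.39×3.162 = 10.69 m. Hydraulic radius R = A/P = 8.437/10.69 = 0.7892 m. Q_B = (1/0.023)·8.437·0.7892^(2/3)·√0.00054 = 7.28 m³/s.
The larger discharge is 7.28 m³/s and the smaller is 3.637 m³/s; the ratio is 2.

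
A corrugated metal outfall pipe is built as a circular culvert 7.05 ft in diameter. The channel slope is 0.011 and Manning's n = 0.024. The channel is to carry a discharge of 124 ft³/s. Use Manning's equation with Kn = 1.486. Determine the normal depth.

y_n = 2.81 ft

Manning's equation rearranged: A R^(2/3) = nQ / (1.486·√S) = 0.024 × 124 / (1.486 × √0.011) = 19.09.
Try y = 2.12 ft: A R^(2/3) = 11.21 — too small.
Try y = 2.81 ft: A R^(2/3) = 19.07 — close enough.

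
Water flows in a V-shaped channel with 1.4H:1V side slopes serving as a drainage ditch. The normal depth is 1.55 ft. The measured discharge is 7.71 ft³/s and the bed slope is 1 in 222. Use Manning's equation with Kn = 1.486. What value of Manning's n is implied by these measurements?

n = 0.032

For a triangular section with side slope z = 1.4: A = zy² = 1.4×1.55² = 3.364 ft²; P = 2y√(1+z²) = 2×1.55×1.72 = 5.333 ft.
Hydraulic radius R = A/P = 3.364/5.333 = 0.6306 ft.
Rearranging Manning's equation: n = (1.486/Q) A R^(2/3) S^(1/2) = (1.486/7.71) × 3.364 × 0.6306^(2/3) × √0.004505 = 0.032.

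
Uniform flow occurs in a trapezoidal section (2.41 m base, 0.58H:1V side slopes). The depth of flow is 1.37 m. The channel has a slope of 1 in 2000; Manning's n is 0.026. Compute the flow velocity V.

V = 0.733 m/s

With bottom width b = 2.41 m and side slope z = 0.58: A = (b + zy)y = (2.41 + 0.58×1.37)×1.37 = 4.39 m²; P = b + 2y√(1+z²) = 2.41 + 2×1.37×1.156 = 5.578 m.
Hydraulic radius R = A/P = 4.39/5.578 = 0.7871 m.
From Manning's equation, V = (1/n) R^(2/3) S^(1/2) = (1/0.026) × 0.7871^(2/3) × 0.0005^(1/2) = 0.733 m/s.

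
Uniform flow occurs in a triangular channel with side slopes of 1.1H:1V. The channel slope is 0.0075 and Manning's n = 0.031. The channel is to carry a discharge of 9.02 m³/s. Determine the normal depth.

Manning's equation rearranged: A R^(2/3) = nQ / (1·√S) = 0.031 × 9.02 / (√0.0075) = 3.229.
At y = 1.35 m: A R^(2/3) = 1.262 — low.
At y = 2.27 m: A R^(2/3) = 5.046 — high.
At y = 1.92 m: A R^(2/3) = 3.228 — close enough.

y_n = 1.92 m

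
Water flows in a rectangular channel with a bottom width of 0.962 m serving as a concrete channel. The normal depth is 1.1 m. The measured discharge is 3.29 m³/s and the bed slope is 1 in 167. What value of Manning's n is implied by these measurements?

n = 0.012

Flow area A = b·y = 0.962 × 1.1 = 1.058 m². Wetted perimeter P = b + 2y = 0.962 + 2×1.1 = 3.162 m.
Hydraulic radius R = A/P = 1.058/3.162 = 0.3347 m.
Rearranging Manning's equation: n = (1/Q) A R^(2/3) S^(1/2) = (1/3.29) × 1.058 × 0.3347^(2/3) × √0.005988 = 0.012.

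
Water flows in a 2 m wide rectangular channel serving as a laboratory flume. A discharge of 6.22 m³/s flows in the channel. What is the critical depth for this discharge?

For a rectangular channel, critical depth y_c = (q²/g)^(1/3) where q = Q/b = 6.22/2 = 3.11 m²/s.
So y_c = (3.11²/9.81)^(1/3) = 0.995 m.

y_c = 0.995 m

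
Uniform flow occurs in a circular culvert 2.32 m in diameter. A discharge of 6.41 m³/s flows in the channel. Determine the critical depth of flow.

At critical depth, Q² T / (g A³) = 1, i.e. A³/T = Q²/g = 6.41²/9.81 = 4.188.
At y = 1.33 m: A³/T = 6.863 — over.
At y = 0.913 m: A³/T = 1.627 — short.
At y = 1.17 m: A³/T = 4.206 — ≈ 4.188.

y_c = 1.17 m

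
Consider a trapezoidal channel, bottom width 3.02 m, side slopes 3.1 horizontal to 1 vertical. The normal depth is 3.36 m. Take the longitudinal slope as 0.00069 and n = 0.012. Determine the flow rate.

Q = 147 m³/s

With bottom width b = 3.02 m and side slope z = 3.1: A = (b + zy)y = (3.02 + 3.1×3.36)×3.36 = 45.14 m²; P = b + 2y√(1+z²) = 3.02 + 2×3.36×3.257 = 24.91 m.
Hydraulic radius R = A/P = 45.14/24.91 = 1.812 m.
Manning's equation: Q = (1/n) A R^(2/3) S^(1/2) = (1/0.012) × 45.14 × 1.812^(2/3) × 0.00069^(1/2) = 147 m³/s.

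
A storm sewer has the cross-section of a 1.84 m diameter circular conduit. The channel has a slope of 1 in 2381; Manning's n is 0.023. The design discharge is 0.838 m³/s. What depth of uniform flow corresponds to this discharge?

Manning's equation rearranged: A R^(2/3) = nQ / (1·√S) = 0.023 × 0.838 / (√0.00042) = 0.9405.
Trying y = 1.19 m: A R^(2/3) = 1.19 — high.
Trying y = 1.02 m: A R^(2/3) = 0.94 — close enough.

y_n = 1.02 m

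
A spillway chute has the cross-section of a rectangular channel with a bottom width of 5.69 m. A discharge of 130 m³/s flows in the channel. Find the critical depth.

For a rectangular channel, critical depth y_c = (q²/g)^(1/3) where q = Q/b = 130/5.69 = 22.85 m²/s.
So y_c = (22.85²/9.81)^(1/3) = 3.76 m.

y_c = 3.76 m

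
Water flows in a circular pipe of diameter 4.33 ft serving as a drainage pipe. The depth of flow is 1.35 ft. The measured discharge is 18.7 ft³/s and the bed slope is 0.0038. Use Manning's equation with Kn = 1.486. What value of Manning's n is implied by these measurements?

n = 0.016

For a circular section of diameter D = 4.33 ft at depth y = 1.35 ft, the central angle is θ = 2 arccos(1 − 2y/D) = 2.37 rad. Then A = (D²/8)(θ − sin θ) = 3.919 ft² and P = Dθ/2 = 5.13 ft.
Hydraulic radius R = A/P = 3.919/5.13 = 0.7639 ft.
Rearranging Manning's equation: n = (1.486/Q) A R^(2/3) S^(1/2) = (1.486/18.7) × 3.919 × 0.7639^(2/3) × √0.0038 = 0.016.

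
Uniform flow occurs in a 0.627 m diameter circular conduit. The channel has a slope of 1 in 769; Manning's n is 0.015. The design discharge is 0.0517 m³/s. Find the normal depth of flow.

y_n = 0.209 m

Manning's equation rearranged: A R^(2/3) = nQ / (1·√S) = 0.015 × 0.0517 / (√0.0013) = 0.02151.
Trying y = 0.168 m: A R^(2/3) = 0.0141 — low.
Trying y = 0.209 m: A R^(2/3) = 0.02152 — ≈ 0.02151.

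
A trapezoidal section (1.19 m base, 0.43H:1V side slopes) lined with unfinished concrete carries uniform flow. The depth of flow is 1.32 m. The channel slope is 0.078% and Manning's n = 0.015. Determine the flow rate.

With bottom width b = 1.19 m and side slope z = 0.43: A = (b + zy)y = (1.19 + 0.43×1.32)×1.32 = 2.32 m²; P = b + 2y√(1+z²) = 1.19 + 2×1.32×1.089 = 4.064 m.
Hydraulic radius R = A/P = 2.32/4.064 = 0.5709 m.
Manning's equation: Q = (1/n) A R^(2/3) S^(1/2) = (1/0.015) × 2.32 × 0.5709^(2/3) × 0.00078^(1/2) = 2.97 m³/s.

Q = 2.97 m³/s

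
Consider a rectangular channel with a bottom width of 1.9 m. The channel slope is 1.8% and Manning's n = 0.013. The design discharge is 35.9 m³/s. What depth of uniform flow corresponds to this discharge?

y_n = 2.37 m

Manning's equation rearranged: A R^(2/3) = nQ / (1·√S) = 0.013 × 35.9 / (√0.018) = 3.479.
Trying y = 2.01 m: A R^(2/3) = 2.851 — too small.
Trying y = 2.96 m: A R^(2/3) = 4.514 — too large.
Trying y = 2.37 m: A R^(2/3) = 3.476 — ≈ 3.479.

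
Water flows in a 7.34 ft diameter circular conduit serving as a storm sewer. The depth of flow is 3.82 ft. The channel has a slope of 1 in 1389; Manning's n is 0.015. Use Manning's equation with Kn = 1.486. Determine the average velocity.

For a circular section of diameter D = 7.34 ft at depth y = 3.82 ft, the central angle is θ = 2 arccos(1 − 2y/D) = 3.223 rad. Then A = (D²/8)(θ − sin θ) = 22.26 ft² and P = Dθ/2 = 11.83 ft.
Hydraulic radius R = A/P = 22.26/11.83 = 1.881 ft.
From Manning's equation, V = (1.486/n) R^(2/3) S^(1/2) = (1.486/0.015) × 1.881^(2/3) × 0.0007199^(1/2) = 4.05 ft/s.

V = 4.05 ft/s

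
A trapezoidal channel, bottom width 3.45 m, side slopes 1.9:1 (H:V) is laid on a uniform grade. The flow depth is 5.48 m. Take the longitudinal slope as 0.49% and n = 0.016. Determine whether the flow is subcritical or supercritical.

With bottom width b = 3.45 m and side slope z = 1.9: A = (b + zy)y = (3.45 + 1.9×5.48)×5.48 = 75.96 m²; P = b + 2y√(1+z²) = 3.45 + 2×5.48×2.147 = 26.98 m.
Hydraulic radius R = A/P = 75.96/26.98 = 2.815 m.
V = (1/n) R^(2/3) √S = (1/0.016) × 2.815^(2/3) × √0.0049 = 8.723 m/s. Hydraulic depth D_h = A/T = 75.96/24.27 = 3.129 m.
Froude number Fr = V/√(g·D_h) = 8.723/√(9.81×3.129) = 1.57, which is greater than 1, so the flow is supercritical.

supercritical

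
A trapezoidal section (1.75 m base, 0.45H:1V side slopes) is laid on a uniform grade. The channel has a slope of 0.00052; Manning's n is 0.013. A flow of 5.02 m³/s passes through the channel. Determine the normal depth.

Manning's equation rearranged: A R^(2/3) = nQ / (1·√S) = 0.013 × 5.02 / (√0.00052) = 2.862.
Trying y = 1.15 m: A R^(2/3) = 1.876 — short.
Trying y = 1.68 m: A R^(2/3) = 3.551 — over.
Trying y = 1.48 m: A R^(2/3) = 2.861 — close enough.

y_n = 1.48 m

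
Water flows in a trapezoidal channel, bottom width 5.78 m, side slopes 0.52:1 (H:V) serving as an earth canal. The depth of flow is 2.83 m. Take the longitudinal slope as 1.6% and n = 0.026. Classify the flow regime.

supercritical

With bottom width b = 5.78 m and side slope z = 0.52: A = (b + zy)y = (5.78 + 0.52×2.83)×2.83 = 20.52 m²; P = b + 2y√(1+z²) = 5.78 + 2×2.83×1.127 = 12.16 m.
Hydraulic radius R = A/P = 20.52/12.16 = 1.688 m.
V = (1/n) R^(2/3) √S = (1/0.026) × 1.688^(2/3) × √0.016 = 6.896 m/s. Hydraulic depth D_h = A/T = 20.52/8.723 = 2.353 m.
Froude number Fr = V/√(g·D_h) = 6.896/√(9.81×2.353) = 1.44, which is greater than 1, so the flow is supercritical.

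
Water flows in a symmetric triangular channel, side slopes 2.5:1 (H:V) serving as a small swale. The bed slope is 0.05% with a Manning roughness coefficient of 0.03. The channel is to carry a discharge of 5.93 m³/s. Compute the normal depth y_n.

y_n = 1.87 m

Manning's equation rearranged: A R^(2/3) = nQ / (1·√S) = 0.03 × 5.93 / (√0.0005) = 7.956.
At y = 2.08 m: A R^(2/3) = 10.57 — over.
At y = 1.66 m: A R^(2/3) = 5.791 — short.
At y = 1.87 m: A R^(2/3) = 7.956 — ≈ 7.956.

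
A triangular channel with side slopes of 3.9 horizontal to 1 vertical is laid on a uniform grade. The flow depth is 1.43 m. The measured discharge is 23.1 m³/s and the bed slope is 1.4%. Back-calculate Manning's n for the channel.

n = 0.032

For a triangular section with side slope z = 3.9: A = zy² = 3.9×1.43² = 7.975 m²; P = 2y√(1+z²) = 2×1.43×4.026 = 11.51 m.
Hydraulic radius R = A/P = 7.975/11.51 = 0.6926 m.
Rearranging Manning's equation: n = (1/Q) A R^(2/3) S^(1/2) = (1/23.1) × 7.975 × 0.6926^(2/3) × √0.014 = 0.032.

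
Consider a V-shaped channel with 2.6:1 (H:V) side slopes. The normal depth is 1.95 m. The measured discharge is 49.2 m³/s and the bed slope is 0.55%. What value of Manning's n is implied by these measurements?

For a triangular section with side slope z = 2.6: A = zy² = 2.6×1.95² = 9.886 m²; P = 2y√(1+z²) = 2×1.95×2.786 = 10.86 m.
Hydraulic radius R = A/P = 9.886/10.86 = 0.91 m.
Rearranging Manning's equation: n = (1/Q) A R^(2/3) S^(1/2) = (1/49.2) × 9.886 × 0.91^(2/3) × √0.0055 = 0.014.

n = 0.014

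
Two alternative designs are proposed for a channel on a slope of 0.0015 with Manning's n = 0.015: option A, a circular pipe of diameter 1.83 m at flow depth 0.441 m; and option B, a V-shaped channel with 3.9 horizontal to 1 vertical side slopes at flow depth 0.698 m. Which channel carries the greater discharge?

Channel A: For a circular section of diameter D = 1.83 m at depth y = 0.441 m, the central angle is θ = 2 arccos(1 − 2y/D) = 2.052 rad. Then A = (D²/8)(θ − sin θ) = 0.4882 m² and P = Dθ/2 = 1.878 m. Hydraulic radius R = A/P = 0.4882/1.878 = 0.26 m. Q_A = (1/0.015)·0.4882·0.26^(2/3)·√0.0015 = 0.5135 m³/s.
Channel B: For a triangular section with side slope z = 3.9: A = zy² = 3.9×0.698² = 1.9 m²; P = 2y√(1+z²) = 2×0.698×4.026 = 5.621 m. Hydraulic radius R = A/P = 1.9/5.621 = 0.3381 m. Q_B = (1/0.015)·1.9·0.3381^(2/3)·√0.0015 = 2.381 m³/s.
Q_A = 0.5135 m³/s vs Q_B = 2.381 m³/s, so channel B carries more.

channel B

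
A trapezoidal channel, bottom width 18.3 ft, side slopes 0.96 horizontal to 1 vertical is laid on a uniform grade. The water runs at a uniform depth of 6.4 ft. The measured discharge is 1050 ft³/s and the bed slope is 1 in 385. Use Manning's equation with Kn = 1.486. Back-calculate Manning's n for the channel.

n = 0.03

With bottom width b = 18.3 ft and side slope z = 0.96: A = (b + zy)y = (18.3 + 0.96×6.4)×6.4 = 156.4 ft²; P = b + 2y√(1+z²) = 18.3 + 2×6.4×1.386 = 36.04 ft.
Hydraulic radius R = A/P = 156.4/36.04 = 4.34 ft.
Rearranging Manning's equation: n = (1.486/Q) A R^(2/3) S^(1/2) = (1.486/1050) × 156.4 × 4.34^(2/3) × √0.002597 = 0.03.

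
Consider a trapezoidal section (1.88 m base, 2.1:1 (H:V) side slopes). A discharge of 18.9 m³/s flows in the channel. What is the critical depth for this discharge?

y_c = 1.37 m

At critical depth, Q² T / (g A³) = 1, i.e. A³/T = Q²/g = 18.9²/9.81 = 36.41.
At y = 0.942 m: A³/T = 8.225 — low.
At y = 1.59 m: A³/T = 66.77 — high.
At y = 1.37 m: A³/T = 36.26 — close enough.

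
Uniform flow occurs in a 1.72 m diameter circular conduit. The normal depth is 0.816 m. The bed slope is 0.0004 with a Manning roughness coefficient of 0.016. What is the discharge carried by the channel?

For a circular section of diameter D = 1.72 m at depth y = 0.816 m, the central angle is θ = 2 arccos(1 − 2y/D) = 3.039 rad. Then A = (D²/8)(θ − sin θ) = 1.086 m² and P = Dθ/2 = 2.614 m.
Hydraulic radius R = A/P = 1.086/2.614 = 0.4155 m.
Manning's equation: Q = (1/n) A R^(2/3) S^(1/2) = (1/0.016) × 1.086 × 0.4155^(2/3) × 0.0004^(1/2) = 0.756 m³/s.

Q = 0.756 m³/s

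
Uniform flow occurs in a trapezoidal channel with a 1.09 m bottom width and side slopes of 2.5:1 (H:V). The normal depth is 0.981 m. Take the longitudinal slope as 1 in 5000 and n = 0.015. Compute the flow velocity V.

With bottom width b = 1.09 m and side slope z = 2.5: A = (b + zy)y = (1.09 + 2.5×0.981)×0.981 = 3.475 m²; P = b + 2y√(1+z²) = 1.09 + 2×0.981×2.693 = 6.373 m.
Hydraulic radius R = A/P = 3.475/6.373 = 0.5453 m.
From Manning's equation, V = (1/n) R^(2/3) S^(1/2) = (1/0.015) × 0.5453^(2/3) × 0.0002^(1/2) = 0.629 m/s.

V = 0.629 m/s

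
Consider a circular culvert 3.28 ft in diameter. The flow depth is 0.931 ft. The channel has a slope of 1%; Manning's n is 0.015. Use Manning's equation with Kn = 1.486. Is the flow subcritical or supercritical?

For a circular section of diameter D = 3.28 ft at depth y = 0.931 ft, the central angle is θ = 2 arccos(1 − 2y/D) = 2.247 rad. Then A = (D²/8)(θ − sin θ) = 1.974 ft² and P = Dθ/2 = 3.686 ft.
Hydraulic radius R = A/P = 1.974/3.686 = 0.5355 ft.
V = (1.486/n) R^(2/3) √S = (1.486/0.015) × 0.5355^(2/3) × √0.01 = 6.533 ft/s. Hydraulic depth D_h = A/T = 1.974/2.958 = 0.6674 ft.
Froude number Fr = V/√(g·D_h) = 6.533/√(32.2×0.6674) = 1.41, which is greater than 1, so the flow is supercritical.

supercritical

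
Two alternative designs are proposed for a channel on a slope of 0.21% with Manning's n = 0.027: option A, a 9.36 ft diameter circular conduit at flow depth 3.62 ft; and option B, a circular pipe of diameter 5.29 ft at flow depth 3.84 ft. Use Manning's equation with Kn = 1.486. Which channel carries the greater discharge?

Channel A: For a circular section of diameter D = 9.36 ft at depth y = 3.62 ft, the central angle is θ = 2 arccos(1 − 2y/D) = 2.685 rad. Then A = (D²/8)(θ − sin θ) = 24.57 ft² and P = Dθ/2 = 12.56 ft. Hydraulic radius R = A/P = 24.57/12.56 = 1.955 ft. Q_A = (1.486/0.027)·24.57·1.955^(2/3)·√0.0021 = 96.89 ft³/s.
Channel B: For a circular section of diameter D = 5.29 ft at depth y = 3.84 ft, the central angle is θ = 2 arccos(1 − 2y/D) = 4.079 rad. Then A = (D²/8)(θ − sin θ) = 17.09 ft² and P = Dθ/2 = 10.79 ft. Hydraulic radius R = A/P = 17.09/10.79 = 1.584 ft. Q_B = (1.486/0.027)·17.09·1.584^(2/3)·√0.0021 = 58.56 ft³/s.
Q_A = 96.89 ft³/s vs Q_B = 58.56 ft³/s, so channel A carries more.

channel A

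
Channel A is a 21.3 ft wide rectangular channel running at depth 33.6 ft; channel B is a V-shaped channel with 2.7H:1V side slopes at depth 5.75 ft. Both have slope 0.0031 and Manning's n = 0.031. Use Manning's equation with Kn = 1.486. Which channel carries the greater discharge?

channel A

Channel A: Flow area A = b·y = 21.3 × 33.6 = 715.7 ft². Wetted perimeter P = b + 2y = 21.3 + 2×33.6 = 88.5 ft. Hydraulic radius R = A/P = 715.7/88.5 = 8.087 ft. Q_A = (1.486/0.031)·715.7·8.087^(2/3)·√0.0031 = 7696 ft³/s.
Channel B: For a triangular section with side slope z = 2.7: A = zy² = 2.7×5.75² = 89.27 ft²; P = 2y√(1+z²) = 2×5.75×2.879 = 33.11 ft. Hydraulic radius R = A/P = 89.27/33.11 = 2.696 ft. Q_B = (1.486/0.031)·89.27·2.696^(2/3)·√0.0031 = 461.5 ft³/s.
Q_A = 7696 ft³/s vs Q_B = 461.5 ft³/s, so channel A carries more.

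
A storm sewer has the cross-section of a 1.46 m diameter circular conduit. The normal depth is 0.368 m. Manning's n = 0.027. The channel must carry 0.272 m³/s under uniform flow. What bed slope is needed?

For a circular section of diameter D = 1.46 m at depth y = 0.368 m, the central angle is θ = 2 arccos(1 − 2y/D) = 2.104 rad. Then A = (D²/8)(θ − sin θ) = 0.3311 m² and P = Dθ/2 = 1.536 m.
Hydraulic radius R = A/P = 0.3311/1.536 = 0.2156 m.
From Manning's equation, S = [nQ / (1 A R^(2/3))]² = [0.027 × 0.272 / (1 × 0.3311 × 0.2156^(2/3))]² = 0.00381.

S = 0.00381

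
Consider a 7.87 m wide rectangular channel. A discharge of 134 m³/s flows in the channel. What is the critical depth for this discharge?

For a rectangular channel, critical depth y_c = (q²/g)^(1/3) where q = Q/b = 134/7.87 = 17.03 m²/s.
So y_c = (17.03²/9.81)^(1/3) = 3.09 m.

y_c = 3.09 m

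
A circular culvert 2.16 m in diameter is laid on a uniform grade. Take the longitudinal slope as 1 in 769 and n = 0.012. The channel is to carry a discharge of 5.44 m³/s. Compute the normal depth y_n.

y_n = 1.39 m

Manning's equation rearranged: A R^(2/3) = nQ / (1·√S) = 0.012 × 5.44 / (√0.0013) = 1.81.
Try y = 1.71 m: A R^(2/3) = 2.35 — high.
Try y = 1.01 m: A R^(2/3) = 1.083 — low.
Try y = 1.39 m: A R^(2/3) = 1.812 — ≈ 1.81.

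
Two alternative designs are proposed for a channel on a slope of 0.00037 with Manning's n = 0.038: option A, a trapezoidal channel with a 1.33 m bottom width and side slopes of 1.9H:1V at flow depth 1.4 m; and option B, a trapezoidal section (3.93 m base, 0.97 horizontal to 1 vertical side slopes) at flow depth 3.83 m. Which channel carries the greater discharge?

channel B

Channel A: With bottom width b = 1.33 m and side slope z = 1.9: A = (b + zy)y = (1.33 + 1.9×1.4)×1.4 = 5.586 m²; P = b + 2y√(1+z²) = 1.33 + 2×1.4×2.147 = 7.342 m. Hydraulic radius R = A/P = 5.586/7.342 = 0.7608 m. Q_A = (1/0.038)·5.586·0.7608^(2/3)·√0.00037 = 2.357 m³/s.
Channel B: With bottom width b = 3.93 m and side slope z = 0.97: A = (b + zy)y = (3.93 + 0.97×3.83)×3.83 = 29.28 m²; P = b + 2y√(1+z²) = 3.93 + 2×3.83×1.393 = 14.6 m. Hydraulic radius R = A/P = 29.28/14.6 = 2.005 m. Q_B = (1/0.038)·29.28·2.005^(2/3)·√0.00037 = 23.57 m³/s.
Q_A = 2.357 m³/s vs Q_B = 23.57 m³/s, so channel B carries more.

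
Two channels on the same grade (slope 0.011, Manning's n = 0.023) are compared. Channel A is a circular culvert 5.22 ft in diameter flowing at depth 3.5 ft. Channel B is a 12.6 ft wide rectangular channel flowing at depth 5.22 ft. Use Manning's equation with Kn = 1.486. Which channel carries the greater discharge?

channel B

Channel A: For a circular section of diameter D = 5.22 ft at depth y = 3.5 ft, the central angle is θ = 2 arccos(1 − 2y/D) = 3.838 rad. Then A = (D²/8)(θ − sin θ) = 15.25 ft² and P = Dθ/2 = 10.02 ft. Hydraulic radius R = A/P = 15.25/10.02 = 1.523 ft. Q_A = (1.486/0.023)·15.25·1.523^(2/3)·√0.011 = 136.8 ft³/s.
Channel B: Flow area A = b·y = 12.6 × 5.22 = 65.77 ft². Wetted perimeter P = b + 2y = 12.6 + 2×5.22 = 23.04 ft. Hydraulic radius R = A/P = 65.77/23.04 = 2.855 ft. Q_B = (1.486/0.023)·65.77·2.855^(2/3)·√0.011 = 896.9 ft³/s.
Q_A = 136.8 ft³/s vs Q_B = 896.9 ft³/s, so channel B carries more.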